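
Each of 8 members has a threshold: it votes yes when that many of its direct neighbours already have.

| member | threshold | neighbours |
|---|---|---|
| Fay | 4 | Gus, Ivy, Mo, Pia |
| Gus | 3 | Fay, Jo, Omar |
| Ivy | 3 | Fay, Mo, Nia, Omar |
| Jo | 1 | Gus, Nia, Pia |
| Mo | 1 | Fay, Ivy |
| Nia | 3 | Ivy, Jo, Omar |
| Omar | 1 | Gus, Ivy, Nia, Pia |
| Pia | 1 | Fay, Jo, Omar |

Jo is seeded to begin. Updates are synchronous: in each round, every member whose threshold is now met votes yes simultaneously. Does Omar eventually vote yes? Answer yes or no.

Round 1 — Jo votes yes (initial).
Round 2 — checking thresholds:
  Gus: 1 of 3 neighbours < 3, below threshold.
  Nia: 1 of 3 neighbours < 3, below threshold.
  Pia: 1 of 3 neighbours ≥ 1, votes yes.
Round 3 — checking thresholds:
  Fay: 1 of 4 neighbours < 4, below threshold.
  Gus: 1 of 3 neighbours < 3, below threshold.
  Nia: 1 of 3 neighbours < 3, below threshold.
  Omar: 1 of 4 neighbours ≥ 1, votes yes.
Round 4 — no new yes votes; cascade stops.

yes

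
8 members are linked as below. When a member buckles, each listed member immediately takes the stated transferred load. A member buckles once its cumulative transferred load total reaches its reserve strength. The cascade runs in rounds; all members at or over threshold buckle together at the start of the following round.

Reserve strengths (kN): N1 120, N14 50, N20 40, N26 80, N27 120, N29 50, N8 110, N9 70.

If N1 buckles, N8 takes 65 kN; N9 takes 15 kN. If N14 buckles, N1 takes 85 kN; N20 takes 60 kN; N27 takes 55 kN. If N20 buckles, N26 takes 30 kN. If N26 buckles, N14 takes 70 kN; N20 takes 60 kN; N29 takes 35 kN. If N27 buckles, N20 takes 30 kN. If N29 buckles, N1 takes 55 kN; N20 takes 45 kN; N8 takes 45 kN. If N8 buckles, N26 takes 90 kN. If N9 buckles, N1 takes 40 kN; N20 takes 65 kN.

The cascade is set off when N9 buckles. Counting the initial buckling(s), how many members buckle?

Round 1 — N9 buckles (initial).
  N1: +40 → 40 < 120
  N20: +65 → 65 ≥ 40
Round 2 — N20 buckles.
  N26: +30 → 30 < 80
No further bucklings.

2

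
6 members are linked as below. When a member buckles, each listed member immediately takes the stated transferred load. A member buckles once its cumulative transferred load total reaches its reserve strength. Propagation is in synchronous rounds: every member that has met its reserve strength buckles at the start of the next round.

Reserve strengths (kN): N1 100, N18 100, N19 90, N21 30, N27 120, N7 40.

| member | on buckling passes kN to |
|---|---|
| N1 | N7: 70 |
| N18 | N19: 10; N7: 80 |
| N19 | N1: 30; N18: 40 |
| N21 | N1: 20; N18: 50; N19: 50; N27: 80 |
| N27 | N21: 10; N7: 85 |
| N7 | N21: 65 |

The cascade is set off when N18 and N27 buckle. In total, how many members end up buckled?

4

Round 1 — N18, N27 buckle (initial).
  N19: +10 → 10 < 90
  N21: +10 → 10 < 30
  N7: +80+85 → 165 ≥ 40
Round 2 — N7 buckles.
  N21: +65 → 75 ≥ 30
Round 3 — N21 buckles.
  N1: +20 → 20 < 100
  N19: +50 → 60 < 90
No further bucklings.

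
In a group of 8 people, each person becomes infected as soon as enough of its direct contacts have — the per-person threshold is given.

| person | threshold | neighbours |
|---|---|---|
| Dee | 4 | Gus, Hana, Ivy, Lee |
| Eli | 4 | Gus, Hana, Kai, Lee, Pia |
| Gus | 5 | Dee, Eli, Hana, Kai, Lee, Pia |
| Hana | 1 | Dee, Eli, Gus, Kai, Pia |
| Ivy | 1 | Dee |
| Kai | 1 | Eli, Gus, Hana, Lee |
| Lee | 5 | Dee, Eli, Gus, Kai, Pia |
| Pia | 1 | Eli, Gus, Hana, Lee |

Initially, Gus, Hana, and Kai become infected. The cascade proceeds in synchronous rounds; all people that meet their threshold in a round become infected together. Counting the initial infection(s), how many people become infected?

5

Round 1 — Gus, Hana, Kai become infected (initial).
Round 2 — checking thresholds:
  Dee: 2 of 4 neighbours < 4, not yet.
  Eli: 3 of 5 neighbours < 4, not yet.
  Lee: 2 of 5 neighbours < 5, not yet.
  Pia: 2 of 4 neighbours ≥ 1, becomes infected.
Round 3 — checking thresholds:
  Dee: 2 of 4 neighbours < 4, not yet.
  Eli: 4 of 5 neighbours ≥ 4, becomes infected.
  Lee: 3 of 5 neighbours < 5, not yet.
Round 4 — no new infections; cascade stops.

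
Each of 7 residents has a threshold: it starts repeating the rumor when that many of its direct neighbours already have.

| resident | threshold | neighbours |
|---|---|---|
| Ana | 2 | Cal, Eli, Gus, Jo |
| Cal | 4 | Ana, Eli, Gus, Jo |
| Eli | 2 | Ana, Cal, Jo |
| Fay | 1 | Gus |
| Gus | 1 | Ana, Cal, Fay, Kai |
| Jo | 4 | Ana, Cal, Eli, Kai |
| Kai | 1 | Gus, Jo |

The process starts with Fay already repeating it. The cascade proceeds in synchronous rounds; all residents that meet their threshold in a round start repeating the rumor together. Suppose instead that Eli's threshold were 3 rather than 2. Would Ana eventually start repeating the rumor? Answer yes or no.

With Eli's threshold at 3:
Round 1 — Fay starts repeating the rumor (initial).
Round 2 — checking thresholds:
  Gus: 1 of 4 neighbours ≥ 1, starts repeating the rumor.
Round 3 — checking thresholds:
  Ana: 1 of 4 neighbours < 2, holds.
  Cal: 1 of 4 neighbours < 4, holds.
  Kai: 1 of 2 neighbours ≥ 1, starts repeating the rumor.
Round 4 — no new spreads; cascade stops.

no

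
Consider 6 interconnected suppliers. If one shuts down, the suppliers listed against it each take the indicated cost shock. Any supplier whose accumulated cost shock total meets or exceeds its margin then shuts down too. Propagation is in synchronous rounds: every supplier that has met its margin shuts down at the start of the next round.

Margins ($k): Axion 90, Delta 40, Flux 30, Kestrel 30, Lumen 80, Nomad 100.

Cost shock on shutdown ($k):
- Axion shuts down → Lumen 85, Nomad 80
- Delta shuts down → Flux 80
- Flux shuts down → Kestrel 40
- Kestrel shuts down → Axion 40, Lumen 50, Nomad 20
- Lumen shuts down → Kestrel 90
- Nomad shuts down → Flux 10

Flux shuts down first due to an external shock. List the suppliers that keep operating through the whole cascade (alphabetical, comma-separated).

Round 1 — Flux shuts down (initial).
  Kestrel: +40 → 40 ≥ 30
Round 2 — Kestrel shuts down.
  Axion: +40 → 40 < 90
  Lumen: +50 → 50 < 80
  Nomad: +20 → 20 < 100
No further shutdowns.

Axion, Delta, Lumen, Nomad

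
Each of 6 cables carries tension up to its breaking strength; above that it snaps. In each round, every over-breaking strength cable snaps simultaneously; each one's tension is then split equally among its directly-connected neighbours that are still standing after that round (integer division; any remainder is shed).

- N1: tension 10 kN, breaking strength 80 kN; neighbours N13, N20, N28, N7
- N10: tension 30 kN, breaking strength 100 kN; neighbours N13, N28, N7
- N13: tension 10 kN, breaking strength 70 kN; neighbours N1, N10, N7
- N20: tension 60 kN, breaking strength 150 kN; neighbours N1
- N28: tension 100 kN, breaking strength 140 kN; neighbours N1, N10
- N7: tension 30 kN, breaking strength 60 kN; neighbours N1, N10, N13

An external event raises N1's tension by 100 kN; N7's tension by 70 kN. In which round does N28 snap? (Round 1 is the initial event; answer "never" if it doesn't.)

Round 1 — N1 at 110 > 80; N7 at 100 > 60. N1, N7 snap.
  N1 sheds 110 kN to N13, N20, N28: 36 each (2 lost).
    N13: 10+36 = 46 ≤ 70
    N20: 60+36 = 96 ≤ 150
    N28: 100+36 = 136 ≤ 140
  N7 sheds 100 kN to N10, N13: 50 each.
    N10: 30+50 = 80 ≤ 100
    N13: 46+50 = 96 > 70
Round 2 — N13 snaps.
  N13 sheds 96 kN to N10: 96 each.
    N10: 80+96 = 176 > 100
Round 3 — N10 snaps.
  N10 sheds 176 kN to N28: 176 each.
    N28: 136+176 = 312 > 140
Round 4 — N28 snaps.
  N28 sheds 312 kN: no online neighbours, lost.
No further breaks.

4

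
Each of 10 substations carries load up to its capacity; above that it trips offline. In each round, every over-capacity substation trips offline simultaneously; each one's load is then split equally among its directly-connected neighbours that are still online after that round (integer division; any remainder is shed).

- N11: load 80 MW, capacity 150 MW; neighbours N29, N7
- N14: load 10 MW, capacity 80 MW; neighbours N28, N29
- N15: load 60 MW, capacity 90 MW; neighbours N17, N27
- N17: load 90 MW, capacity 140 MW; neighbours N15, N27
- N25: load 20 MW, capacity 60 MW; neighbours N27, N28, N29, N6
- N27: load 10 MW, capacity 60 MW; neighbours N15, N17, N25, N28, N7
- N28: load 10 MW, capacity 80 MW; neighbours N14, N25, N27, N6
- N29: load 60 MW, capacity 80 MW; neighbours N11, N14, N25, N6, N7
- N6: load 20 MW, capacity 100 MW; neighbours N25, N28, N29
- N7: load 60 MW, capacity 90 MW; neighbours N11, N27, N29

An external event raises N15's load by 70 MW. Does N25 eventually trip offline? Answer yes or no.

no

Round 1 — N15 at 130 > 90. N15 trips offline.
  N15 sheds 130 MW to N17, N27: 65 each.
    N17: 90+65 = 155 > 140
    N27: 10+65 = 75 > 60
Round 2 — N17, N27 trip offline.
  N17 sheds 155 MW: no online neighbours, lost.
  N27 sheds 75 MW to N25, N28, N7: 25 each.
    N25: 20+25 = 45 ≤ 60
    N28: 10+25 = 35 ≤ 80
    N7: 60+25 = 85 ≤ 90
No further trips.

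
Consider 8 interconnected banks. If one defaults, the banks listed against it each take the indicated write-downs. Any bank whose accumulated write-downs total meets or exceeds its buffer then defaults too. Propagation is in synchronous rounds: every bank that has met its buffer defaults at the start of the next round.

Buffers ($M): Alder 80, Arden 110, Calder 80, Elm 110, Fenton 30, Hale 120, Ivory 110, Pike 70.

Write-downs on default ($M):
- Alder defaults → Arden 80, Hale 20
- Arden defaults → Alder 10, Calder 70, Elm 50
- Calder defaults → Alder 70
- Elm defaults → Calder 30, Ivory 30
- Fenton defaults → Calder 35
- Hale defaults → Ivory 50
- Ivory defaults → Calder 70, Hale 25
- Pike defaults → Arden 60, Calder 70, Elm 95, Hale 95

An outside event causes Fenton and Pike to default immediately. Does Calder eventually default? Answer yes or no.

Round 1 — Fenton, Pike default (initial).
  Arden: +60 → 60 < 110
  Calder: +35+70 → 105 ≥ 80
  Elm: +95 → 95 < 110
  Hale: +95 → 95 < 120
Round 2 — Calder defaults.
  Alder: +70 → 70 < 80
No further defaults.

yes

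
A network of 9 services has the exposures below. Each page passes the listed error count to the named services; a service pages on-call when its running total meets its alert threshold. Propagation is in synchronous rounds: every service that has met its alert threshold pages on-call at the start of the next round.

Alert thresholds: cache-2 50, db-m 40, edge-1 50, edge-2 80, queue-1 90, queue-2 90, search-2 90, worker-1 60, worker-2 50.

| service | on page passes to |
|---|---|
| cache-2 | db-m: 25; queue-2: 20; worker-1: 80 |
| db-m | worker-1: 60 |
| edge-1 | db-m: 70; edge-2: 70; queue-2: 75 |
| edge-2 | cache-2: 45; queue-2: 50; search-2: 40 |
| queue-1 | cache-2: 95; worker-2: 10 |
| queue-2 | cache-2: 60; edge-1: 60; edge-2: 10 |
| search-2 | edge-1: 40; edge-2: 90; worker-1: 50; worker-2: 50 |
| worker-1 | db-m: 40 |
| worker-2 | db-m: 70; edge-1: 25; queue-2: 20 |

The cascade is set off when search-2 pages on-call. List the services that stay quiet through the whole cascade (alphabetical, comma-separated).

Round 1 — search-2 pages on-call (initial).
  edge-1: +40 → 40 < 50
  edge-2: +90 → 90 ≥ 80
  worker-1: +50 → 50 < 60
  worker-2: +50 → 50 ≥ 50
Round 2 — edge-2, worker-2 page on-call.
  cache-2: +45 → 45 < 50
  db-m: +70 → 70 ≥ 40
  edge-1: +25 → 65 ≥ 50
  queue-2: +50+20 → 70 < 90
Round 3 — db-m, edge-1 page on-call.
  queue-2: +75 → 145 ≥ 90
  worker-1: +60 → 110 ≥ 60
Round 4 — queue-2, worker-1 page on-call.
  cache-2: +60 → 105 ≥ 50
Round 5 — cache-2 pages on-call.
No further pages.

queue-1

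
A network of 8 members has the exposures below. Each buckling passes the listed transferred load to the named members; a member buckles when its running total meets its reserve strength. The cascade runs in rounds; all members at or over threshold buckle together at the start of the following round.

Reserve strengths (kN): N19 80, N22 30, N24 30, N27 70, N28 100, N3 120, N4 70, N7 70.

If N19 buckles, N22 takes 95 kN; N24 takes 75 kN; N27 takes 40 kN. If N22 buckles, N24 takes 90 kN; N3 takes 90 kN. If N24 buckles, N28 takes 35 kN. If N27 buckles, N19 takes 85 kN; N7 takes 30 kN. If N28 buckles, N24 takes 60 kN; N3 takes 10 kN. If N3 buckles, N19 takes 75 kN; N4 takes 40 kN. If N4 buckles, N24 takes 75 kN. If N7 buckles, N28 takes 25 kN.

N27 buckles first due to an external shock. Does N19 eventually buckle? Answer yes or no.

Round 1 — N27 buckles (initial).
  N19: +85 → 85 ≥ 80
  N7: +30 → 30 < 70
Round 2 — N19 buckles.
  N22: +95 → 95 ≥ 30
  N24: +75 → 75 ≥ 30
Round 3 — N22, N24 buckle.
  N28: +35 → 35 < 100
  N3: +90 → 90 < 120
No further bucklings.

yes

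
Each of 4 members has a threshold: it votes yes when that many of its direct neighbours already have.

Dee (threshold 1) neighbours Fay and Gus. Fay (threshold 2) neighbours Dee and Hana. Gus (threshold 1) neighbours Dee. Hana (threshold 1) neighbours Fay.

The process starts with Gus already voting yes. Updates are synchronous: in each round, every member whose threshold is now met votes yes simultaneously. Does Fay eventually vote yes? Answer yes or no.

Round 1 — Gus votes yes (initial).
Round 2 — checking thresholds:
  Dee: 1 of 2 neighbours ≥ 1, votes yes.
Round 3 — no new yes votes; cascade stops.

no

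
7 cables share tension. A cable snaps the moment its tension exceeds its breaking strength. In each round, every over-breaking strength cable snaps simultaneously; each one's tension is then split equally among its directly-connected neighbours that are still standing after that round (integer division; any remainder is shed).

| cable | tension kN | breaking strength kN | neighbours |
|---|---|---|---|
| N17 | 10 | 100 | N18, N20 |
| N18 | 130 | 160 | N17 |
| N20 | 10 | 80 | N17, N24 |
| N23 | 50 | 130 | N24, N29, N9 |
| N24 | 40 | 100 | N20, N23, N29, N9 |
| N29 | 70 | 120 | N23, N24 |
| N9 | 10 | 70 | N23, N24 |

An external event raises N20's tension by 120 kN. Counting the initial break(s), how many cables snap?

2

Round 1 — N20 at 130 > 80. N20 snaps.
  N20 sheds 130 kN to N17, N24: 65 each.
    N17: 10+65 = 75 ≤ 100
    N24: 40+65 = 105 > 100
Round 2 — N24 snaps.
  N24 sheds 105 kN to N23, N29, N9: 35 each.
    N23: 50+35 = 85 ≤ 130
    N29: 70+35 = 105 ≤ 120
    N9: 10+35 = 45 ≤ 70
No further breaks.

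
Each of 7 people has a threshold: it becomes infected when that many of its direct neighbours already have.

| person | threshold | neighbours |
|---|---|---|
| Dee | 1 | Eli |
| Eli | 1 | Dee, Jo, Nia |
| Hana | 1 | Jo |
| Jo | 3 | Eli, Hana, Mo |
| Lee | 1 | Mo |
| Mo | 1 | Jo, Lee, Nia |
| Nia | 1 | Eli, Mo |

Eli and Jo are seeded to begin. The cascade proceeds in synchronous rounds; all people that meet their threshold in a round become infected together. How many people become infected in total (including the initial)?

7

Round 1 — Eli, Jo become infected (initial).
Round 2 — checking thresholds:
  Dee: 1 of 1 neighbours ≥ 1, becomes infected.
  Hana: 1 of 1 neighbours ≥ 1, becomes infected.
  Mo: 1 of 3 neighbours ≥ 1, becomes infected.
  Nia: 1 of 2 neighbours ≥ 1, becomes infected.
Round 3 — checking thresholds:
  Lee: 1 of 1 neighbours ≥ 1, becomes infected.
Round 4 — no new infections; cascade stops.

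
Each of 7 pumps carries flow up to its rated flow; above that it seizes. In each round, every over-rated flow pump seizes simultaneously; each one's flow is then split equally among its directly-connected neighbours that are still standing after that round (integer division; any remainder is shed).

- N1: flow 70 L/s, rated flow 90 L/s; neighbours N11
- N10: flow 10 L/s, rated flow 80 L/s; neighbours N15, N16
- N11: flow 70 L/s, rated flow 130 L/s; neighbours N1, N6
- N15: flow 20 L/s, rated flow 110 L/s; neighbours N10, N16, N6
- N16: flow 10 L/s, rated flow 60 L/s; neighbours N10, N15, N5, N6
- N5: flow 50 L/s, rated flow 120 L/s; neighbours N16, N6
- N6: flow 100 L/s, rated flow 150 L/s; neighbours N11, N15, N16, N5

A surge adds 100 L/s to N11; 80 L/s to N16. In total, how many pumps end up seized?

Round 1 — N11 at 170 > 130; N16 at 90 > 60. N11, N16 seize.
  N11 sheds 170 L/s to N1, N6: 85 each.
    N1: 70+85 = 155 > 90
    N6: 100+85 = 185 > 150
  N16 sheds 90 L/s to N10, N15, N5, N6: 22 each (2 lost).
    N10: 10+22 = 32 ≤ 80
    N15: 20+22 = 42 ≤ 110
    N5: 50+22 = 72 ≤ 120
    N6: 185+22 = 207 > 150
Round 2 — N1, N6 seize.
  N1 sheds 155 L/s: no online neighbours, lost.
  N6 sheds 207 L/s to N15, N5: 103 each (1 lost).
    N15: 42+103 = 145 > 110
    N5: 72+103 = 175 > 120
Round 3 — N15, N5 seize.
  N15 sheds 145 L/s to N10: 145 each.
    N10: 32+145 = 177 > 80
  N5 sheds 175 L/s: no online neighbours, lost.
Round 4 — N10 seizes.
  N10 sheds 177 L/s: no online neighbours, lost.
No further seizures.

7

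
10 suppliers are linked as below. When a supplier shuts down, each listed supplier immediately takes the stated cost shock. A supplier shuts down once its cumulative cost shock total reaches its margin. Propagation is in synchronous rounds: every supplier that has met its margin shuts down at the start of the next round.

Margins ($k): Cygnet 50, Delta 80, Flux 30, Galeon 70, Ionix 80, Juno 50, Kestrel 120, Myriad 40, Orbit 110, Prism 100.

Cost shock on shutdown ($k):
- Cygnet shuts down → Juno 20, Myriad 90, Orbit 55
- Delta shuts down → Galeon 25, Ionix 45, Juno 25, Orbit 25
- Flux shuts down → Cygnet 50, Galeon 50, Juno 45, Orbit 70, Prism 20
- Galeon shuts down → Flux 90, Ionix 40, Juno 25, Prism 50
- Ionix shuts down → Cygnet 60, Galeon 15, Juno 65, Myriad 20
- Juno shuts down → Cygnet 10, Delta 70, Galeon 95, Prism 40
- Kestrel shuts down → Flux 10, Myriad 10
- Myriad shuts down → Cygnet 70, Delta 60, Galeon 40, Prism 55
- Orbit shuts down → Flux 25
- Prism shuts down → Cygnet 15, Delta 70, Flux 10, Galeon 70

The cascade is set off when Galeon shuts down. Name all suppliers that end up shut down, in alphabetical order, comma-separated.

Cygnet, Delta, Flux, Galeon, Ionix, Juno, Myriad, Orbit, Prism

Round 1 — Galeon shuts down (initial).
  Flux: +90 → 90 ≥ 30
  Ionix: +40 → 40 < 80
  Juno: +25 → 25 < 50
  Prism: +50 → 50 < 100
Round 2 — Flux shuts down.
  Cygnet: +50 → 50 ≥ 50
  Juno: +45 → 70 ≥ 50
  Orbit: +70 → 70 < 110
  Prism: +20 → 70 < 100
Round 3 — Cygnet, Juno shut down.
  Delta: +70 → 70 < 80
  Myriad: +90 → 90 ≥ 40
  Orbit: +55 → 125 ≥ 110
  Prism: +40 → 110 ≥ 100
Round 4 — Myriad, Orbit, Prism shut down.
  Delta: +60+70 → 200 ≥ 80
Round 5 — Delta shuts down.
  Ionix: +45 → 85 ≥ 80
Round 6 — Ionix shuts down.
No further shutdowns.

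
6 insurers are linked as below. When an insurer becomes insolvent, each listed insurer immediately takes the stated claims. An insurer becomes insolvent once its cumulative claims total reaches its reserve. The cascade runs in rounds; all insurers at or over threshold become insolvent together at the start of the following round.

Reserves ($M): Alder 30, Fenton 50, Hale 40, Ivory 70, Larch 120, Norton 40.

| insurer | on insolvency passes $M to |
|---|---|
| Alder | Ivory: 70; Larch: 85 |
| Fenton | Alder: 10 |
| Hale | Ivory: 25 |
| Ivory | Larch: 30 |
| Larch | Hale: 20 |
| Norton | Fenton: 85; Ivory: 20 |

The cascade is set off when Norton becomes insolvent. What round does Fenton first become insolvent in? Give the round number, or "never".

2

Round 1 — Norton becomes insolvent (initial).
  Fenton: +85 → 85 ≥ 50
  Ivory: +20 → 20 < 70
Round 2 — Fenton becomes insolvent.
  Alder: +10 → 10 < 30
No further insolvencies.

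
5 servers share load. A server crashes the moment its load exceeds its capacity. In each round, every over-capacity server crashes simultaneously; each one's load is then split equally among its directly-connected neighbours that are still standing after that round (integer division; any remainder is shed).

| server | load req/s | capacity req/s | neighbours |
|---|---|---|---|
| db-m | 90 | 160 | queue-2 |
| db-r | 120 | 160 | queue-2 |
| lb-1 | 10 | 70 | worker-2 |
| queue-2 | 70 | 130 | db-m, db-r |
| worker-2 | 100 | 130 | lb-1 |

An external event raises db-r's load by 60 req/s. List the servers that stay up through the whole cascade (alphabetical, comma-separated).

Round 1 — db-r at 180 > 160. db-r crashes.
  db-r sheds 180 req/s to queue-2: 180 each.
    queue-2: 70+180 = 250 > 130
Round 2 — queue-2 crashes.
  queue-2 sheds 250 req/s to db-m: 250 each.
    db-m: 90+250 = 340 > 160
Round 3 — db-m crashes.
  db-m sheds 340 req/s: no online neighbours, lost.
No further crashes.

lb-1, worker-2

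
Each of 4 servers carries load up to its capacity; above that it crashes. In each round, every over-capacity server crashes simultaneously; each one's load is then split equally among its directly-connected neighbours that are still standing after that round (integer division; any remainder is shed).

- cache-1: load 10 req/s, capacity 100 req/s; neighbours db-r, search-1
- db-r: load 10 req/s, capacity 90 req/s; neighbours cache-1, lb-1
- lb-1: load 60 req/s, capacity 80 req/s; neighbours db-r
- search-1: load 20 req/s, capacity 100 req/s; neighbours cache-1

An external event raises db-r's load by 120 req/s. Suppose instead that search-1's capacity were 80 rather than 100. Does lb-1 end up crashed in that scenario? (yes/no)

With search-1's capacity at 80:
Round 1 — db-r at 130 > 90. db-r crashes.
  db-r sheds 130 req/s to cache-1, lb-1: 65 each.
    cache-1: 10+65 = 75 ≤ 100
    lb-1: 60+65 = 125 > 80
Round 2 — lb-1 crashes.
  lb-1 sheds 125 req/s: no online neighbours, lost.
No further crashes.

yes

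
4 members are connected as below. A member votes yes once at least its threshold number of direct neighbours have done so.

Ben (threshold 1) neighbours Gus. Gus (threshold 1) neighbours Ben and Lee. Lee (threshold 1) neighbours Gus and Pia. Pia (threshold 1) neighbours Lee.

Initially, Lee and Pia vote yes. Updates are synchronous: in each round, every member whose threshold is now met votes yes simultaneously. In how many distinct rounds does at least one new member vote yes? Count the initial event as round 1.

Round 1 — Lee, Pia vote yes (initial).
Round 2 — checking thresholds:
  Gus: 1 of 2 neighbours ≥ 1, votes yes.
Round 3 — checking thresholds:
  Ben: 1 of 1 neighbours ≥ 1, votes yes.
Round 4 — no new yes votes; cascade stops.

3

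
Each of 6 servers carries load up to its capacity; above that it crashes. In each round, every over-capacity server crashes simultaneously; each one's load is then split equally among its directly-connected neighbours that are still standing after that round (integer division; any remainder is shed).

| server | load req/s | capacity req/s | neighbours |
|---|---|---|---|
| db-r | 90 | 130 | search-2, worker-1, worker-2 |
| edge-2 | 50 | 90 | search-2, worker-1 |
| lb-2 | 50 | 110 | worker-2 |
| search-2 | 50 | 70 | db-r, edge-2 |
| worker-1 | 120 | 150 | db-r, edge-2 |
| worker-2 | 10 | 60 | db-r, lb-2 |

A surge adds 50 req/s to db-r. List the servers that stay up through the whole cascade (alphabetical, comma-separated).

lb-2, worker-2

Round 1 — db-r at 140 > 130. db-r crashes.
  db-r sheds 140 req/s to search-2, worker-1, worker-2: 46 each (2 lost).
    search-2: 50+46 = 96 > 70
    worker-1: 120+46 = 166 > 150
    worker-2: 10+46 = 56 ≤ 60
Round 2 — search-2, worker-1 crash.
  search-2 sheds 96 req/s to edge-2: 96 each.
    edge-2: 50+96 = 146 > 90
  worker-1 sheds 166 req/s to edge-2: 166 each.
    edge-2: 146+166 = 312 > 90
Round 3 — edge-2 crashes.
  edge-2 sheds 312 req/s: no online neighbours, lost.
No further crashes.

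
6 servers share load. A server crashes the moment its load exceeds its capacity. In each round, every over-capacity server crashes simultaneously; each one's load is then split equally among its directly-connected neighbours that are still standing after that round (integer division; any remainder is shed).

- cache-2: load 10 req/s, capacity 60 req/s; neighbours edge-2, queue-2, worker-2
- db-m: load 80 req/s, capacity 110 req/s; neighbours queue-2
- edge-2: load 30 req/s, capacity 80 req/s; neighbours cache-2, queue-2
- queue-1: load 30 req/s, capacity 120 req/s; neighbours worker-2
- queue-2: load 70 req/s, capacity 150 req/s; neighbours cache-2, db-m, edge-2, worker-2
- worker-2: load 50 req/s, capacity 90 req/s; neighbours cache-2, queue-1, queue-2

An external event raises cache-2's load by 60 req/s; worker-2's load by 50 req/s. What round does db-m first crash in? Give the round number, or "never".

3

Round 1 — cache-2 at 70 > 60; worker-2 at 100 > 90. cache-2, worker-2 crash.
  cache-2 sheds 70 req/s to edge-2, queue-2: 35 each.
    edge-2: 30+35 = 65 ≤ 80
    queue-2: 70+35 = 105 ≤ 150
  worker-2 sheds 100 req/s to queue-1, queue-2: 50 each.
    queue-1: 30+50 = 80 ≤ 120
    queue-2: 105+50 = 155 > 150
Round 2 — queue-2 crashes.
  queue-2 sheds 155 req/s to db-m, edge-2: 77 each (1 lost).
    db-m: 80+77 = 157 > 110
    edge-2: 65+77 = 142 > 80
Round 3 — db-m, edge-2 crash.
  db-m sheds 157 req/s: no online neighbours, lost.
  edge-2 sheds 142 req/s: no online neighbours, lost.
No further crashes.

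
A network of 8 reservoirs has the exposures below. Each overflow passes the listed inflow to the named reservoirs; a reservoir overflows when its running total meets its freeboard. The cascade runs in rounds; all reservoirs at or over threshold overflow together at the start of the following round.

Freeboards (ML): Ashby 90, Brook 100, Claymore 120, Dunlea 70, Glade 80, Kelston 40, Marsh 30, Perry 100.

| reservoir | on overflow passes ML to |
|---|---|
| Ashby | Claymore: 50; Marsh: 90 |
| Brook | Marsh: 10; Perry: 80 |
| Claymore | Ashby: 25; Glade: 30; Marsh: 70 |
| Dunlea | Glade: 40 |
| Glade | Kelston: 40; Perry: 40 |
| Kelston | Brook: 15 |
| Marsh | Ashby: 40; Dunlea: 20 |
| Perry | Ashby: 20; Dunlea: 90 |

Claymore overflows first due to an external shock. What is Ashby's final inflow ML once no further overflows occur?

Round 1 — Claymore overflows (initial).
  Ashby: +25 → 25 < 90
  Glade: +30 → 30 < 80
  Marsh: +70 → 70 ≥ 30
Round 2 — Marsh overflows.
  Ashby: +40 → 65 < 90
  Dunlea: +20 → 20 < 70
No further overflows.

65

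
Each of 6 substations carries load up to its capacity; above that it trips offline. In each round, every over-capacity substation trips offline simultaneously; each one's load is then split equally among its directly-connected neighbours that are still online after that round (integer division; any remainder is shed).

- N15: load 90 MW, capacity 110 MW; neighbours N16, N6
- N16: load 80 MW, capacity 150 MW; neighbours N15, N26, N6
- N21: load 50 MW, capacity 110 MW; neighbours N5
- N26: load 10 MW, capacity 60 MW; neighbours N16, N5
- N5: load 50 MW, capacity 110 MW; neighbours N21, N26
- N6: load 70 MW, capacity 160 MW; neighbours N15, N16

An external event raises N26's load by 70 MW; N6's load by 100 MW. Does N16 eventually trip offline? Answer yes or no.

yes

Round 1 — N26 at 80 > 60; N6 at 170 > 160. N26, N6 trip offline.
  N26 sheds 80 MW to N16, N5: 40 each.
    N16: 80+40 = 120 ≤ 150
    N5: 50+40 = 90 ≤ 110
  N6 sheds 170 MW to N15, N16: 85 each.
    N15: 90+85 = 175 > 110
    N16: 120+85 = 205 > 150
Round 2 — N15, N16 trip offline.
  N15 sheds 175 MW: no online neighbours, lost.
  N16 sheds 205 MW: no online neighbours, lost.
No further trips.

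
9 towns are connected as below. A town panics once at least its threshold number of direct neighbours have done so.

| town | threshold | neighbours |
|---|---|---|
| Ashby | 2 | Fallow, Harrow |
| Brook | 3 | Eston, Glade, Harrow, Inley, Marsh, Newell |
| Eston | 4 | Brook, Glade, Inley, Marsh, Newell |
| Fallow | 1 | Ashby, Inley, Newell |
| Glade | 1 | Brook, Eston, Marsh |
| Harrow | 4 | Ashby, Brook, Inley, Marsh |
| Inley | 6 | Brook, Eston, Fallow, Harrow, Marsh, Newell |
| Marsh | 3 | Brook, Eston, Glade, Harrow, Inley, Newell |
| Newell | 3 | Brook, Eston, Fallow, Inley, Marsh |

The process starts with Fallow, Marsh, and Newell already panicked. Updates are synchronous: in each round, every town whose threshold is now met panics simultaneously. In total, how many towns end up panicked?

Round 1 — Fallow, Marsh, Newell panic (initial).
Round 2 — checking thresholds:
  Ashby: 1 of 2 neighbours < 2, not yet.
  Brook: 2 of 6 neighbours < 3, not yet.
  Eston: 2 of 5 neighbours < 4, not yet.
  Glade: 1 of 3 neighbours ≥ 1, panics.
  Harrow: 1 of 4 neighbours < 4, not yet.
  Inley: 3 of 6 neighbours < 6, not yet.
Round 3 — checking thresholds:
  Ashby: 1 of 2 neighbours < 2, not yet.
  Brook: 3 of 6 neighbours ≥ 3, panics.
  Eston: 3 of 5 neighbours < 4, not yet.
  Harrow: 1 of 4 neighbours < 4, not yet.
  Inley: 3 of 6 neighbours < 6, not yet.
Round 4 — checking thresholds:
  Ashby: 1 of 2 neighbours < 2, not yet.
  Eston: 4 of 5 neighbours ≥ 4, panics.
  Harrow: 2 of 4 neighbours < 4, not yet.
  Inley: 4 of 6 neighbours < 6, not yet.
Round 5 — no new panics; cascade stops.

6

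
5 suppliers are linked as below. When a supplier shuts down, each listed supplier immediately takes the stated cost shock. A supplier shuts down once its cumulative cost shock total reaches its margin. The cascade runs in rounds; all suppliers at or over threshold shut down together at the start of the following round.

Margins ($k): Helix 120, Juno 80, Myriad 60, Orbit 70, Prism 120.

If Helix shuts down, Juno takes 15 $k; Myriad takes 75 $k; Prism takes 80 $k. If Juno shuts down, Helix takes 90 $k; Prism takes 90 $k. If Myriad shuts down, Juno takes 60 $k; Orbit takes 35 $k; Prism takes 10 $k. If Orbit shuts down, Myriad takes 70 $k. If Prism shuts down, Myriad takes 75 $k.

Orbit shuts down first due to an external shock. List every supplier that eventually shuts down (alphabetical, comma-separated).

Myriad, Orbit

Round 1 — Orbit shuts down (initial).
  Myriad: +70 → 70 ≥ 60
Round 2 — Myriad shuts down.
  Juno: +60 → 60 < 80
  Prism: +10 → 10 < 120
No further shutdowns.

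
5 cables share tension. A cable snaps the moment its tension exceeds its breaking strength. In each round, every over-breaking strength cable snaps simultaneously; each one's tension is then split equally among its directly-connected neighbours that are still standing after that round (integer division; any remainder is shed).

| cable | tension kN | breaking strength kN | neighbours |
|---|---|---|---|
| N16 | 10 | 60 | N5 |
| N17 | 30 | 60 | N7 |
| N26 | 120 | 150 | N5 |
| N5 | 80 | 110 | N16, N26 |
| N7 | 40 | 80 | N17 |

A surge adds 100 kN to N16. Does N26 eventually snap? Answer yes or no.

Round 1 — N16 at 110 > 60. N16 snaps.
  N16 sheds 110 kN to N5: 110 each.
    N5: 80+110 = 190 > 110
Round 2 — N5 snaps.
  N5 sheds 190 kN to N26: 190 each.
    N26: 120+190 = 310 > 150
Round 3 — N26 snaps.
  N26 sheds 310 kN: no online neighbours, lost.
No further breaks.

yes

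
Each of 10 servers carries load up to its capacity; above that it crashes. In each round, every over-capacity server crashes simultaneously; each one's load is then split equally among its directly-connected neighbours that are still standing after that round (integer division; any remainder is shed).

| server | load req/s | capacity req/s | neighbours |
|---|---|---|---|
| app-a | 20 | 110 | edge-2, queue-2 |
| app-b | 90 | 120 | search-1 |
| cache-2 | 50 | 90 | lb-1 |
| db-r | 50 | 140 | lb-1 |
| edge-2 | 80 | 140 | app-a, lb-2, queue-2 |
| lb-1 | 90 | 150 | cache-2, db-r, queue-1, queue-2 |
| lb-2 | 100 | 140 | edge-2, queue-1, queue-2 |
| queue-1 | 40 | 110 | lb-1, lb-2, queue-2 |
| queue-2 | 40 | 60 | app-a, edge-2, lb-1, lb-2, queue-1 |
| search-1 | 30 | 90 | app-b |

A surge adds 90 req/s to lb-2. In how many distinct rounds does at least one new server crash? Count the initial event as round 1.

5

Round 1 — lb-2 at 190 > 140. lb-2 crashes.
  lb-2 sheds 190 req/s to edge-2, queue-1, queue-2: 63 each (1 lost).
    edge-2: 80+63 = 143 > 140
    queue-1: 40+63 = 103 ≤ 110
    queue-2: 40+63 = 103 > 60
Round 2 — edge-2, queue-2 crash.
  edge-2 sheds 143 req/s to app-a: 143 each.
    app-a: 20+143 = 163 > 110
  queue-2 sheds 103 req/s to app-a, lb-1, queue-1: 34 each (1 lost).
    app-a: 163+34 = 197 > 110
    lb-1: 90+34 = 124 ≤ 150
    queue-1: 103+34 = 137 > 110
Round 3 — app-a, queue-1 crash.
  app-a sheds 197 req/s: no online neighbours, lost.
  queue-1 sheds 137 req/s to lb-1: 137 each.
    lb-1: 124+137 = 261 > 150
Round 4 — lb-1 crashes.
  lb-1 sheds 261 req/s to cache-2, db-r: 130 each (1 lost).
    cache-2: 50+130 = 180 > 90
    db-r: 50+130 = 180 > 140
Round 5 — cache-2, db-r crash.
  cache-2 sheds 180 req/s: no online neighbours, lost.
  db-r sheds 180 req/s: no online neighbours, lost.
No further crashes.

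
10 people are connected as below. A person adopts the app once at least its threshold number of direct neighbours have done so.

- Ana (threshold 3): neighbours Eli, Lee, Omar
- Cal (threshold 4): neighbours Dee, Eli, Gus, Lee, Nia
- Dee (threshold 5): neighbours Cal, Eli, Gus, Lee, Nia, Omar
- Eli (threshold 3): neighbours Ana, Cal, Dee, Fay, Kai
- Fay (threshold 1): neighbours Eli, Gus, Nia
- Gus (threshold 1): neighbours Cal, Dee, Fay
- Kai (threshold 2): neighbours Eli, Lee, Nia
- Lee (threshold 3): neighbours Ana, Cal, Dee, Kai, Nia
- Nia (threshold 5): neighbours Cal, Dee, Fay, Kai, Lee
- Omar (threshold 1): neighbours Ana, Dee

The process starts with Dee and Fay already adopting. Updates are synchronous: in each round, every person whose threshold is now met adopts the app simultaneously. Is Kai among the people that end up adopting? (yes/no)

Round 1 — Dee, Fay adopt the app (initial).
Round 2 — checking thresholds:
  Cal: 1 of 5 neighbours < 4, holds.
  Eli: 2 of 5 neighbours < 3, holds.
  Gus: 2 of 3 neighbours ≥ 1, adopts the app.
  Lee: 1 of 5 neighbours < 3, holds.
  Nia: 2 of 5 neighbours < 5, holds.
  Omar: 1 of 2 neighbours ≥ 1, adopts the app.
Round 3 — no new adoptions; cascade stops.

no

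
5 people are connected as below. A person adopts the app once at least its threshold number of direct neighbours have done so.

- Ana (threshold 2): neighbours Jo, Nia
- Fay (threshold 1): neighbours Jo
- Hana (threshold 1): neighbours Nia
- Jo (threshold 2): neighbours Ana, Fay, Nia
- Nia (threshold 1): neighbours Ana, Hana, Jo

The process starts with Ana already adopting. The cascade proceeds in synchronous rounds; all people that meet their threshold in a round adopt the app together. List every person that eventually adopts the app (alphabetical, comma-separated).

Round 1 — Ana adopts the app (initial).
Round 2 — checking thresholds:
  Jo: 1 of 3 neighbours < 2, holds.
  Nia: 1 of 3 neighbours ≥ 1, adopts the app.
Round 3 — checking thresholds:
  Hana: 1 of 1 neighbours ≥ 1, adopts the app.
  Jo: 2 of 3 neighbours ≥ 2, adopts the app.
Round 4 — checking thresholds:
  Fay: 1 of 1 neighbours ≥ 1, adopts the app.
Round 5 — no new adoptions; cascade stops.

Ana, Fay, Hana, Jo, Nia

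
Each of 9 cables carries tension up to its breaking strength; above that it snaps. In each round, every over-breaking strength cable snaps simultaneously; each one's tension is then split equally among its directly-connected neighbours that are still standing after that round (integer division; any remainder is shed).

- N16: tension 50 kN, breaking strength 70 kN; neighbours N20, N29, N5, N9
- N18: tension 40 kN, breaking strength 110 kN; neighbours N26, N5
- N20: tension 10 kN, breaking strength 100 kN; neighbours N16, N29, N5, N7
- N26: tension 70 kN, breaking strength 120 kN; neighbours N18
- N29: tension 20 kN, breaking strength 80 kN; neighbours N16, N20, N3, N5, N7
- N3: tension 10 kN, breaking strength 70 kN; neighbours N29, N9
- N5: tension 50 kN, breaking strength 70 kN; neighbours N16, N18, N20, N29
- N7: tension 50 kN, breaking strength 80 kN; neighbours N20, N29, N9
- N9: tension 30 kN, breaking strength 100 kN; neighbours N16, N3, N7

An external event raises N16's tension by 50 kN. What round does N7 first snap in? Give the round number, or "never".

never

Round 1 — N16 at 100 > 70. N16 snaps.
  N16 sheds 100 kN to N20, N29, N5, N9: 25 each.
    N20: 10+25 = 35 ≤ 100
    N29: 20+25 = 45 ≤ 80
    N5: 50+25 = 75 > 70
    N9: 30+25 = 55 ≤ 100
Round 2 — N5 snaps.
  N5 sheds 75 kN to N18, N20, N29: 25 each.
    N18: 40+25 = 65 ≤ 110
    N20: 35+25 = 60 ≤ 100
    N29: 45+25 = 70 ≤ 80
No further breaks.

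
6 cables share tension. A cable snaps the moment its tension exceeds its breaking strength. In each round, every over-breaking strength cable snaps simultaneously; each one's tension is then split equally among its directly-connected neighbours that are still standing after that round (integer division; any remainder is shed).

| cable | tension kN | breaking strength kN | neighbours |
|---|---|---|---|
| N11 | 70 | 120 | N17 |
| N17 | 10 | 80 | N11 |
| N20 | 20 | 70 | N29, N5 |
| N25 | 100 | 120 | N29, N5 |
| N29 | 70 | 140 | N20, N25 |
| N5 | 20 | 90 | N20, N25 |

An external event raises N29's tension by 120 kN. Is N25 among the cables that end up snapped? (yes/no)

Round 1 — N29 at 190 > 140. N29 snaps.
  N29 sheds 190 kN to N20, N25: 95 each.
    N20: 20+95 = 115 > 70
    N25: 100+95 = 195 > 120
Round 2 — N20, N25 snap.
  N20 sheds 115 kN to N5: 115 each.
    N5: 20+115 = 135 > 90
  N25 sheds 195 kN to N5: 195 each.
    N5: 135+195 = 330 > 90
Round 3 — N5 snaps.
  N5 sheds 330 kN: no online neighbours, lost.
No further breaks.

yes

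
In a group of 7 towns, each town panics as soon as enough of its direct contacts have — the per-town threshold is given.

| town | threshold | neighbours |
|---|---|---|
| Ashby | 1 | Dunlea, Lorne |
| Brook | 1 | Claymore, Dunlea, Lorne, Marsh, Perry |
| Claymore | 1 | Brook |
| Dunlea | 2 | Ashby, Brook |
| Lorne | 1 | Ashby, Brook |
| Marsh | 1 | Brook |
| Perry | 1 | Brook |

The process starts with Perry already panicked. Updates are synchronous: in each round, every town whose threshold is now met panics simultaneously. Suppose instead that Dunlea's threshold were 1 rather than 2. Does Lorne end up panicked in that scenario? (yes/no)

yes

With Dunlea's threshold at 1:
Round 1 — Perry panics (initial).
Round 2 — checking thresholds:
  Brook: 1 of 5 neighbours ≥ 1, panics.
Round 3 — checking thresholds:
  Claymore: 1 of 1 neighbours ≥ 1, panics.
  Dunlea: 1 of 2 neighbours ≥ 1, panics.
  Lorne: 1 of 2 neighbours ≥ 1, panics.
  Marsh: 1 of 1 neighbours ≥ 1, panics.
Round 4 — checking thresholds:
  Ashby: 2 of 2 neighbours ≥ 1, panics.
Round 5 — no new panics; cascade stops.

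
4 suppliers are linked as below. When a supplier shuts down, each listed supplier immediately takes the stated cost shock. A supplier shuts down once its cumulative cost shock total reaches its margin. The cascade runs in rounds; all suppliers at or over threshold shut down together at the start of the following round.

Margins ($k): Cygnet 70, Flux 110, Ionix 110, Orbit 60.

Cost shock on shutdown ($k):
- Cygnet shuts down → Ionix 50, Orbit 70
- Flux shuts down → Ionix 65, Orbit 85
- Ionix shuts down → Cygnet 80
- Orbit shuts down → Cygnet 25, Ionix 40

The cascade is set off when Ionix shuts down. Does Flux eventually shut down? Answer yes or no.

Round 1 — Ionix shuts down (initial).
  Cygnet: +80 → 80 ≥ 70
Round 2 — Cygnet shuts down.
  Orbit: +70 → 70 ≥ 60
Round 3 — Orbit shuts down.
No further shutdowns.

no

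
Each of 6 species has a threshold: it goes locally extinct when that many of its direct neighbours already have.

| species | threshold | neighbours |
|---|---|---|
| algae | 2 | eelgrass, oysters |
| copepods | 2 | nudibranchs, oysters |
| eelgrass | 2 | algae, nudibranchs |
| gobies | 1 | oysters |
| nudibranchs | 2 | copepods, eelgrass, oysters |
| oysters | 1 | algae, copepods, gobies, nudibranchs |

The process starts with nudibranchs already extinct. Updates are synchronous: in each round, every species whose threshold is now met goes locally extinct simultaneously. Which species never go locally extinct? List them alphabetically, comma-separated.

Round 1 — nudibranchs goes locally extinct (initial).
Round 2 — checking thresholds:
  copepods: 1 of 2 neighbours < 2, below threshold.
  eelgrass: 1 of 2 neighbours < 2, below threshold.
  oysters: 1 of 4 neighbours ≥ 1, goes locally extinct.
Round 3 — checking thresholds:
  algae: 1 of 2 neighbours < 2, below threshold.
  copepods: 2 of 2 neighbours ≥ 2, goes locally extinct.
  eelgrass: 1 of 2 neighbours < 2, below threshold.
  gobies: 1 of 1 neighbours ≥ 1, goes locally extinct.
Round 4 — no new extinctions; cascade stops.

algae, eelgrass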